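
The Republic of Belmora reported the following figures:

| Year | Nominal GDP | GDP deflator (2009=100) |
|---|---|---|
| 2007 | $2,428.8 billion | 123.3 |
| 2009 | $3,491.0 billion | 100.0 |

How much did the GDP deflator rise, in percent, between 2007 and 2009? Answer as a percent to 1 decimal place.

Price-level change = 100.0 / 123.3 − 1 = -0.1890.

-18.9%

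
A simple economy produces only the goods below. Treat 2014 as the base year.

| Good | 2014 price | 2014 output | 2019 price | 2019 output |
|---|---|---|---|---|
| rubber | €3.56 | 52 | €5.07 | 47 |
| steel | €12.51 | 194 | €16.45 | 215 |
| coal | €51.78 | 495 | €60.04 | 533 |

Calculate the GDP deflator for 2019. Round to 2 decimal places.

Nominal GDP 2019 = 5.07·47 + 16.45·215 + 60.04·533 = 35776.36.
Real GDP 2019 (at 2014 prices) = 3.56·47 + 12.51·215 + 51.78·533 = 30455.71.
Deflator = Nominal/Real × 100 = 35776.36/30455.71 × 100 = 117.470.

117.47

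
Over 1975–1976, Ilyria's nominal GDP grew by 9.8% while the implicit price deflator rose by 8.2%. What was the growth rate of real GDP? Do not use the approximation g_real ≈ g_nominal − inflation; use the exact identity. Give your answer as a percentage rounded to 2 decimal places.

1.48%

(1 + g_nom) = (1 + g_real)(1 + π), so g_real = 1.0980 / 1.0820 − 1 = 0.01479.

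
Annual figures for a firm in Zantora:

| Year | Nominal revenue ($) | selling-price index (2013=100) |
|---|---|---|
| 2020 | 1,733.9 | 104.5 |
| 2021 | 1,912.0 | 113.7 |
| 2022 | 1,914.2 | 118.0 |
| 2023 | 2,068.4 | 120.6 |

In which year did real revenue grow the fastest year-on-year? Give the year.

2023

2021: real = 1912.0/1.137 = 1681.62; growth vs 2020 (1659.23) = 1.35%.
2022: real = 1914.2/1.180 = 1622.20; growth vs 2021 (1681.62) = -3.53%.
2023: real = 2068.4/1.206 = 1715.09; growth vs 2022 (1622.20) = 5.73%.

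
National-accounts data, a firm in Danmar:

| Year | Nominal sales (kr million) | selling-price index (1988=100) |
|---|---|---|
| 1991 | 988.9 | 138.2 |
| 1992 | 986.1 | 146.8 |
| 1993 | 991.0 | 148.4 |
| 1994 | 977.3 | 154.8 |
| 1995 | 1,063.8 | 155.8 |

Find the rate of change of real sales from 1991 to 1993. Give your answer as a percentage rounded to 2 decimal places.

Real sales 1991 = 988.9/1.382 = 715.56.
Real sales 1993 = 991.0/1.484 = 667.79.
Change = 667.79/715.56 − 1 = -0.0668.

-6.68%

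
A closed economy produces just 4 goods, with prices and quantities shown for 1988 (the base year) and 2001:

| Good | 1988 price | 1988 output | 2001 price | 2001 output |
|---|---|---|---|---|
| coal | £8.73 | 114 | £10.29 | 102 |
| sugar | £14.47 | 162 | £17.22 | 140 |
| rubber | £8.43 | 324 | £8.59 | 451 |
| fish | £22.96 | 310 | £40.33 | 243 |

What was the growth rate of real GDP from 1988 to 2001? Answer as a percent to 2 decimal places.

Real GDP 1988 = Nominal GDP 1988 = 8.73·114 + 14.47·162 + 8.43·324 + 22.96·310 = 13188.28.
Real GDP 2001 (at 1988 prices) = 8.73·102 + 14.47·140 + 8.43·451 + 22.96·243 = 12297.47.
Real growth = 12297.47/13188.28 − 1 = -0.0675.

-6.75%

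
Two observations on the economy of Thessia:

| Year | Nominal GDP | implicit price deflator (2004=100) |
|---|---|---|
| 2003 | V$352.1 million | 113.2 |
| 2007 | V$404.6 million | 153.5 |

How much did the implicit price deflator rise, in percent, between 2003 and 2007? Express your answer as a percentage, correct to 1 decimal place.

Price-level change = 153.5 / 113.2 − 1 = 0.3560.

35.6%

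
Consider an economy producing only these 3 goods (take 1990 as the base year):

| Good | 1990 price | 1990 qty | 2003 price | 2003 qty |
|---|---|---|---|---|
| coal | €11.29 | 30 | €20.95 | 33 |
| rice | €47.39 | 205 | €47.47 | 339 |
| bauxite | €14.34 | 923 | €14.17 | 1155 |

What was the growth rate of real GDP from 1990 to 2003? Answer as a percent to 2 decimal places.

41.70%

Real GDP 1990 = Nominal GDP 1990 = 11.29·30 + 47.39·205 + 14.34·923 = 23289.47.
Real GDP 2003 (at 1990 prices) = 11.29·33 + 47.39·339 + 14.34·1155 = 33000.48.
Real growth = 33000.48/23289.47 − 1 = 0.4170.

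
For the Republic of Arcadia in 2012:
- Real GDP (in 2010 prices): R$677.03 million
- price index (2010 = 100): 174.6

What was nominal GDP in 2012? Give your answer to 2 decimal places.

R$1,182.09 million

Nominal GDP = Real × (price index/100) = 677.03 × 1.746 = 1182.09.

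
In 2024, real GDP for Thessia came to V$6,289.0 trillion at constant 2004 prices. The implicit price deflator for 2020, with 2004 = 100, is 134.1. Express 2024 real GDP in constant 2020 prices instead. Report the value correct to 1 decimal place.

V$8,433.5 trillion

Real GDP in 2020 prices = Real GDP in 2004 prices × (P_2020/P_2004) = 6289.0 × 1.341 = 8433.55.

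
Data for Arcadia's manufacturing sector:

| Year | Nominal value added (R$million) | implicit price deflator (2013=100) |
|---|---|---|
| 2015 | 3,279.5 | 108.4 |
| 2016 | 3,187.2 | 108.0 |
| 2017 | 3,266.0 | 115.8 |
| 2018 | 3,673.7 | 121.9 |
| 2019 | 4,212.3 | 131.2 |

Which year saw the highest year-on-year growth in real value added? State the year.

2016: real = 3187.2/1.080 = 2951.11; growth vs 2015 (3025.37) = -2.45%.
2017: real = 3266.0/1.158 = 2820.38; growth vs 2016 (2951.11) = -4.43%.
2018: real = 3673.7/1.219 = 3013.70; growth vs 2017 (2820.38) = 6.85%.
2019: real = 4212.3/1.312 = 3210.59; growth vs 2018 (3013.70) = 6.53%.

2018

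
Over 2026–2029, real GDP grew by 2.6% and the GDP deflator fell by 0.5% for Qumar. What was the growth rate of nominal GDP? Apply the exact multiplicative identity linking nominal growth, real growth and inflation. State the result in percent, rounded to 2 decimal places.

(1 + g_nom) = (1 + g_real)(1 + π) = 1.0260 × 0.9950 = 1.02087.

2.09%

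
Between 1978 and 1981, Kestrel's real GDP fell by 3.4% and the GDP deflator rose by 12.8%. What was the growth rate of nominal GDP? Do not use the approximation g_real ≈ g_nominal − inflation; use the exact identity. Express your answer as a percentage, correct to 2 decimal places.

8.96%

(1 + g_nom) = (1 + g_real)(1 + π) = 0.9660 × 1.1280 = 1.08965.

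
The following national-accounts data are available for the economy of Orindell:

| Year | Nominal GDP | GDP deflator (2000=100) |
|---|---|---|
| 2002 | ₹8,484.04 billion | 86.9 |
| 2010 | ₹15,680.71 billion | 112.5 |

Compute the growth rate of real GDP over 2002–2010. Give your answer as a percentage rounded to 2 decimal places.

42.77%

Deflate each year: 2002 → 8484.04/0.869 = 9762.99; 2010 → 15680.71/1.125 = 13938.41.
So real GDP changed by 13938.41/9762.99 − 1 = 0.4277, i.e. 42.77%.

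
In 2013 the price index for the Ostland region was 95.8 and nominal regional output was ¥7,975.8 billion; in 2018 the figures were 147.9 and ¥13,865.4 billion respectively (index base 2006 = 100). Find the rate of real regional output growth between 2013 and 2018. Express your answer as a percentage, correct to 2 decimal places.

12.60%

Deflate each year: 2013 → 7975.8/0.958 = 8325.47; 2018 → 13865.4/1.479 = 9374.85.
So real regional output changed by 9374.85/8325.47 − 1 = 0.1260, i.e. 12.60%.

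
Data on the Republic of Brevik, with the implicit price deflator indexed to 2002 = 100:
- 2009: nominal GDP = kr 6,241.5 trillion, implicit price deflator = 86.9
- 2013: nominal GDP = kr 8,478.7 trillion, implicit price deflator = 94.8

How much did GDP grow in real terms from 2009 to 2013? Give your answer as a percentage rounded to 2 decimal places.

Real GDP 2009 = 6241.5 / 0.869 = 7182.39.
Real GDP 2013 = 8478.7 / 0.948 = 8943.78.
Real growth = 8943.78 / 7182.39 − 1 = 0.2452.

24.52%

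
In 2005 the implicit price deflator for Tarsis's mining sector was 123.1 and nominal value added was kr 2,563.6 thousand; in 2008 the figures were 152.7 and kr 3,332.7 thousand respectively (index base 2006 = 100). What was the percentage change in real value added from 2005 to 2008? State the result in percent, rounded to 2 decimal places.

Deflate each year: 2005 → 2563.6/1.231 = 2082.53; 2008 → 3332.7/1.527 = 2182.51.
So real value added changed by 2182.51/2082.53 − 1 = 0.0480, i.e. 4.80%.

4.80%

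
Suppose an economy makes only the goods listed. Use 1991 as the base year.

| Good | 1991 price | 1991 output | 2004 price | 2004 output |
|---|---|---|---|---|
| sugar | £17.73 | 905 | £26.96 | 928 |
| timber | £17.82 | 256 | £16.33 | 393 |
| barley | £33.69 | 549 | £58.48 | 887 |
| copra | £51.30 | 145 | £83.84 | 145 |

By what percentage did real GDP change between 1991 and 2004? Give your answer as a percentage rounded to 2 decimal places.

Real GDP 1991 = Nominal GDP 1991 = 17.73·905 + 17.82·256 + 33.69·549 + 51.30·145 = 46541.88.
Real GDP 2004 (at 1991 prices) = 17.73·928 + 17.82·393 + 33.69·887 + 51.30·145 = 60778.23.
Real growth = 60778.23/46541.88 − 1 = 0.3059.

30.59%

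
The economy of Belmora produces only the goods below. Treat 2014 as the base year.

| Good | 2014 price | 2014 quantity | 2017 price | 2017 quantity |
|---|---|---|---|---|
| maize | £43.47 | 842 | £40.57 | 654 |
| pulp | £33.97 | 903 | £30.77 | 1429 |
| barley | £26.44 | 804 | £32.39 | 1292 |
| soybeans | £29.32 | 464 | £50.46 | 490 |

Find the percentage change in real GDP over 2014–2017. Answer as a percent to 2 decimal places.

22.87%

Real GDP 2014 = Nominal GDP 2014 = 43.47·842 + 33.97·903 + 26.44·804 + 29.32·464 = 102138.89.
Real GDP 2017 (at 2014 prices) = 43.47·654 + 33.97·1429 + 26.44·1292 + 29.32·490 = 125499.79.
Real growth = 125499.79/102138.89 − 1 = 0.2287.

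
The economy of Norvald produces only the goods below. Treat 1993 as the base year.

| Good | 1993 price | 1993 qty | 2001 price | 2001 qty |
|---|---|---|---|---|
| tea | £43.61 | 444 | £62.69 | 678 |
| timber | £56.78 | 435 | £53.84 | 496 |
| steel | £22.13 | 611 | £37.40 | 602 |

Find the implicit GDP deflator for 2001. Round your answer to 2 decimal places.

129.09

Nominal GDP 2001 = 62.69·678 + 53.84·496 + 37.40·602 = 91723.26.
Real GDP 2001 (at 1993 prices) = 43.61·678 + 56.78·496 + 22.13·602 = 71052.72.
Deflator = Nominal/Real × 100 = 91723.26/71052.72 × 100 = 129.092.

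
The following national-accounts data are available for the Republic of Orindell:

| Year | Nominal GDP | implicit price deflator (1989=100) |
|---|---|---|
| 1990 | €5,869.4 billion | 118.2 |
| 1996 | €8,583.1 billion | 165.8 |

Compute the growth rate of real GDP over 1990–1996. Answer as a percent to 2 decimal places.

Real GDP 1990 = 5869.4 / 1.182 = 4965.65.
Real GDP 1996 = 8583.1 / 1.658 = 5176.78.
Real growth = 5176.78 / 4965.65 − 1 = 0.0425.

4.25%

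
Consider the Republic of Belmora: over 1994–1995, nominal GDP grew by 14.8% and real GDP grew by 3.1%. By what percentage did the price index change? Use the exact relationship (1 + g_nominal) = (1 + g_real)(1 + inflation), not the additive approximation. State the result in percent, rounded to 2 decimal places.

(1 + g_nom) = (1 + g_real)(1 + π), so π = 1.1480 / 1.0310 − 1 = 0.11348.

11.35%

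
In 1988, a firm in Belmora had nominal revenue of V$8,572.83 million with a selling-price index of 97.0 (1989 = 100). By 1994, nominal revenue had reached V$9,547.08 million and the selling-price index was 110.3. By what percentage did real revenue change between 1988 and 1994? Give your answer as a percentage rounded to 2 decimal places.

-2.06%

Deflate each year: 1988 → 8572.83/0.970 = 8837.97; 1994 → 9547.08/1.103 = 8655.56.
So real revenue changed by 8655.56/8837.97 − 1 = -0.0206, i.e. -2.06%.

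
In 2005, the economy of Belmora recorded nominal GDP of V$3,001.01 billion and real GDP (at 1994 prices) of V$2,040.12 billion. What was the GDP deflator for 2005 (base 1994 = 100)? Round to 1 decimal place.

147.1

GDP deflator = (Nominal / Real) × 100 = 3001.01 / 2040.12 × 100 = 147.10.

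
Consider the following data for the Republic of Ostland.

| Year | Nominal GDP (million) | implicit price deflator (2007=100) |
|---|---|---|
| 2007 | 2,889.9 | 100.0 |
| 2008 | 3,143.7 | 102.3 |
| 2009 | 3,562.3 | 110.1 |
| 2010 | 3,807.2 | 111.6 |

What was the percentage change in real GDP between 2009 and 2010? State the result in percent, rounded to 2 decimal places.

Real GDP 2009 = 3562.3/1.101 = 3235.51.
Real GDP 2010 = 3807.2/1.116 = 3411.47.
Change = 3411.47/3235.51 − 1 = 0.0544.

5.44%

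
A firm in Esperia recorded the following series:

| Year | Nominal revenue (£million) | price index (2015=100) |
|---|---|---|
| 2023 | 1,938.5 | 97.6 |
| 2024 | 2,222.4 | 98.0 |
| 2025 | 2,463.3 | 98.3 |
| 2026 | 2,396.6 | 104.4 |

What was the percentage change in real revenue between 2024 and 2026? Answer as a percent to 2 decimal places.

1.23%

Real revenue 2024 = 2222.4/0.980 = 2267.76.
Real revenue 2026 = 2396.6/1.044 = 2295.59.
Change = 2295.59/2267.76 − 1 = 0.0123.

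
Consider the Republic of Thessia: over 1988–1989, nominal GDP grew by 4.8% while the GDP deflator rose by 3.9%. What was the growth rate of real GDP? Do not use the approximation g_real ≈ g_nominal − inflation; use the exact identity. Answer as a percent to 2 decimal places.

0.87%

(1 + g_nom) = (1 + g_real)(1 + π), so g_real = 1.0480 / 1.0390 − 1 = 0.00866.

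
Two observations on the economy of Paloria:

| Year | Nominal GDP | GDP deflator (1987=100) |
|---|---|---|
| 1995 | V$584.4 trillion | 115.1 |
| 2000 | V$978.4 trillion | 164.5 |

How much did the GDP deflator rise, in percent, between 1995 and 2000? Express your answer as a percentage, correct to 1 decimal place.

Price-level change = 164.5 / 115.1 − 1 = 0.4292.

42.9%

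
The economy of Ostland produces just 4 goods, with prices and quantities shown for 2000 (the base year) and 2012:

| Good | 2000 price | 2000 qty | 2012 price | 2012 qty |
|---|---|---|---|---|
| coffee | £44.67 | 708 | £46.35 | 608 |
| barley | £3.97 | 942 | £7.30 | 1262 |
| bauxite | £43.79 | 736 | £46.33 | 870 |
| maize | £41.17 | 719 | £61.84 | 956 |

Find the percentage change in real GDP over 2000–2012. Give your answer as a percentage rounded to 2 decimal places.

12.79%

Real GDP 2000 = Nominal GDP 2000 = 44.67·708 + 3.97·942 + 43.79·736 + 41.17·719 = 97196.77.
Real GDP 2012 (at 2000 prices) = 44.67·608 + 3.97·1262 + 43.79·870 + 41.17·956 = 109625.32.
Real growth = 109625.32/97196.77 − 1 = 0.1279.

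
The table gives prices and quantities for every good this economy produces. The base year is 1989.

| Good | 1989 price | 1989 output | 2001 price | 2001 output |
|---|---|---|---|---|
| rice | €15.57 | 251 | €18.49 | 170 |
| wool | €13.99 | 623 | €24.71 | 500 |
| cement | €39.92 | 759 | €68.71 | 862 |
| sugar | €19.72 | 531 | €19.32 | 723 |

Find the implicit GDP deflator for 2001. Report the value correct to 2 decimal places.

152.11

Nominal GDP 2001 = 18.49·170 + 24.71·500 + 68.71·862 + 19.32·723 = 88694.68.
Real GDP 2001 (at 1989 prices) = 15.57·170 + 13.99·500 + 39.92·862 + 19.72·723 = 58310.50.
Deflator = Nominal/Real × 100 = 88694.68/58310.50 × 100 = 152.108.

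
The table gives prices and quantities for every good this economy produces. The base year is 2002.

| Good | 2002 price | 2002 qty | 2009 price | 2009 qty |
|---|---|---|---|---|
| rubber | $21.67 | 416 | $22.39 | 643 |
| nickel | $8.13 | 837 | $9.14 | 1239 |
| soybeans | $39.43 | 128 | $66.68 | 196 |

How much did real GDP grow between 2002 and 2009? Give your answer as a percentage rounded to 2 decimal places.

52.09%

Real GDP 2002 = Nominal GDP 2002 = 21.67·416 + 8.13·837 + 39.43·128 = 20866.57.
Real GDP 2009 (at 2002 prices) = 21.67·643 + 8.13·1239 + 39.43·196 = 31735.16.
Real growth = 31735.16/20866.57 − 1 = 0.5209.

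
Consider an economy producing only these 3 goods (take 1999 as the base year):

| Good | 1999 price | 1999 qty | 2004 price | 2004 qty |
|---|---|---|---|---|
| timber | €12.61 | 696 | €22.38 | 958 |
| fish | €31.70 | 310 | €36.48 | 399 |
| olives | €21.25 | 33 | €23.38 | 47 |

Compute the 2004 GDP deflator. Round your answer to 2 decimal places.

144.18

Nominal GDP 2004 = 22.38·958 + 36.48·399 + 23.38·47 = 37094.42.
Real GDP 2004 (at 1999 prices) = 12.61·958 + 31.70·399 + 21.25·47 = 25727.43.
Deflator = Nominal/Real × 100 = 37094.42/25727.43 × 100 = 144.182.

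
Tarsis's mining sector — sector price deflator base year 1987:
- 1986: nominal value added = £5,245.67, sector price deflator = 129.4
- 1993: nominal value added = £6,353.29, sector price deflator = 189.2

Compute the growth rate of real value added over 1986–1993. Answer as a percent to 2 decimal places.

Deflate each year: 1986 → 5245.67/1.294 = 4053.84; 1993 → 6353.29/1.892 = 3357.98.
So real value added changed by 3357.98/4053.84 − 1 = -0.1717, i.e. -17.17%.

-17.17%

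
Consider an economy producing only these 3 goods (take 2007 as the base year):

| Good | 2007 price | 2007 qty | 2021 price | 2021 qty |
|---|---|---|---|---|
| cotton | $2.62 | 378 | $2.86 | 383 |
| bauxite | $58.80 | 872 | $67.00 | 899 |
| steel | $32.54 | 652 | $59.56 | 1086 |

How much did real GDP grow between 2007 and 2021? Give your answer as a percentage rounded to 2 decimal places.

Real GDP 2007 = Nominal GDP 2007 = 2.62·378 + 58.80·872 + 32.54·652 = 73480.04.
Real GDP 2021 (at 2007 prices) = 2.62·383 + 58.80·899 + 32.54·1086 = 89203.10.
Real growth = 89203.10/73480.04 − 1 = 0.2140.

21.40%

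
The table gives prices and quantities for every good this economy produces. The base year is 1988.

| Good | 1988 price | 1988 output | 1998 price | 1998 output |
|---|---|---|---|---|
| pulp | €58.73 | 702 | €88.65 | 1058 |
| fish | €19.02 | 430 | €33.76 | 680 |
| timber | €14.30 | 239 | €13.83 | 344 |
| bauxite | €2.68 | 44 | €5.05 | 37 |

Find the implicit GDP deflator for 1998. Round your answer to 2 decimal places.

151.95

Nominal GDP 1998 = 88.65·1058 + 33.76·680 + 13.83·344 + 5.05·37 = 121692.87.
Real GDP 1998 (at 1988 prices) = 58.73·1058 + 19.02·680 + 14.30·344 + 2.68·37 = 80088.30.
Deflator = Nominal/Real × 100 = 121692.87/80088.30 × 100 = 151.948.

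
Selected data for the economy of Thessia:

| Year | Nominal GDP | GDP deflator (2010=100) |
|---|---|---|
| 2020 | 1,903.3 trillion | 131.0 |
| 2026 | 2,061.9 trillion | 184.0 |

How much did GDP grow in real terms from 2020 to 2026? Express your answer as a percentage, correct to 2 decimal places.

Deflate each year: 2020 → 1903.3/1.310 = 1452.90; 2026 → 2061.9/1.840 = 1120.60.
So real GDP changed by 1120.60/1452.90 − 1 = -0.2287, i.e. -22.87%.

-22.87%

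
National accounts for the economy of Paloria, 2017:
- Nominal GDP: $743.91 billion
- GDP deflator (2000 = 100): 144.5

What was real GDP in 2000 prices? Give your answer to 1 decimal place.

Real GDP = Nominal / (GDP deflator/100) = 743.91 / 1.445 = 514.82.

$514.8 billion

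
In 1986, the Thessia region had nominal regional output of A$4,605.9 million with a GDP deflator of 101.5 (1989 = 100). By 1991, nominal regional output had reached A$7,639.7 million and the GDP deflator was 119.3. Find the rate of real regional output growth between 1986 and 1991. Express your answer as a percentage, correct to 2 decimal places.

Real regional output 1986 = 4605.9 / 1.015 = 4537.83.
Real regional output 1991 = 7639.7 / 1.193 = 6403.77.
Real growth = 6403.77 / 4537.83 − 1 = 0.4112.

41.12%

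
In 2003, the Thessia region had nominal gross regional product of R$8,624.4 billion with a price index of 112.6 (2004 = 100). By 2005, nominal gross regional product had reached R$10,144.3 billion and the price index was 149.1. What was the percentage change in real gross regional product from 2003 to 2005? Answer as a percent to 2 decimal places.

-11.17%

Real gross regional product 2003 = 8624.4 / 1.126 = 7659.33.
Real gross regional product 2005 = 10144.3 / 1.491 = 6803.69.
Real growth = 6803.69 / 7659.33 − 1 = -0.1117.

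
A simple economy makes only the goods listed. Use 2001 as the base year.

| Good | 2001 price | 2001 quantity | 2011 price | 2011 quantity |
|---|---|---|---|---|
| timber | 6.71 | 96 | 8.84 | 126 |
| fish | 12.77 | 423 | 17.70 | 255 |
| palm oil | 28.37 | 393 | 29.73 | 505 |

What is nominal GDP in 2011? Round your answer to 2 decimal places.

20640.99

Nominal GDP 2011 = Σ (p_2011 × q_2011) = 8.84·126 + 17.70·255 + 29.73·505 = 20640.99.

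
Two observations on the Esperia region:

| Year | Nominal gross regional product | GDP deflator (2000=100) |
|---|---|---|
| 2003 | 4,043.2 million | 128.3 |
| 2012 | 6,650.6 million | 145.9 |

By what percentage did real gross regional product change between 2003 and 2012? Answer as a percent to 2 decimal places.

44.65%

Real gross regional product 2003 = 4043.2 / 1.283 = 3151.36.
Real gross regional product 2012 = 6650.6 / 1.459 = 4558.33.
Real growth = 4558.33 / 3151.36 − 1 = 0.4465.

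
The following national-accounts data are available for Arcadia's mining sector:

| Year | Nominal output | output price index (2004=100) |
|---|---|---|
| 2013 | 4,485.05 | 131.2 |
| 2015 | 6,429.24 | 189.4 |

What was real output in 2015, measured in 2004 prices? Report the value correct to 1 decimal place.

Real output = Nominal / (output price index/100) = 6429.24 / 1.894 = 3394.53.

3,394.5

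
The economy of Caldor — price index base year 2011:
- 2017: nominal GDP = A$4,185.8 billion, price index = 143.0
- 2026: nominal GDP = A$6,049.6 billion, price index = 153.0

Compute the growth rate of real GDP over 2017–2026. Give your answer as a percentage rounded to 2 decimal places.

Deflate each year: 2017 → 4185.8/1.430 = 2927.13; 2026 → 6049.6/1.530 = 3953.99.
So real GDP changed by 3953.99/2927.13 − 1 = 0.3508, i.e. 35.08%.

35.08%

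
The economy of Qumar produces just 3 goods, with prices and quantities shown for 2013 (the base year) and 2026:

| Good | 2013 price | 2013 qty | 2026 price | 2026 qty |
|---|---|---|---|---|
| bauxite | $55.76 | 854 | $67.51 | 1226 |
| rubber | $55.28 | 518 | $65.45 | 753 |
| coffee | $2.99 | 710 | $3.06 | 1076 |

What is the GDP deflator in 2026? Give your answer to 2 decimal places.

119.56

Nominal GDP 2026 = 67.51·1226 + 65.45·753 + 3.06·1076 = 135343.67.
Real GDP 2026 (at 2013 prices) = 55.76·1226 + 55.28·753 + 2.99·1076 = 113204.84.
Deflator = Nominal/Real × 100 = 135343.67/113204.84 × 100 = 119.556.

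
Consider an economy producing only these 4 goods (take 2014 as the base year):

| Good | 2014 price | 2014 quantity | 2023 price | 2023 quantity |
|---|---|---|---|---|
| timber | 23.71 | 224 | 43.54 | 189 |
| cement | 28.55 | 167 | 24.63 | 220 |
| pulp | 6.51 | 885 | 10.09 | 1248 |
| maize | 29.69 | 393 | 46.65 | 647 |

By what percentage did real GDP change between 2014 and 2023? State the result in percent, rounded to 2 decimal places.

38.49%

Real GDP 2014 = Nominal GDP 2014 = 23.71·224 + 28.55·167 + 6.51·885 + 29.69·393 = 27508.41.
Real GDP 2023 (at 2014 prices) = 23.71·189 + 28.55·220 + 6.51·1248 + 29.69·647 = 38096.10.
Real growth = 38096.10/27508.41 − 1 = 0.3849.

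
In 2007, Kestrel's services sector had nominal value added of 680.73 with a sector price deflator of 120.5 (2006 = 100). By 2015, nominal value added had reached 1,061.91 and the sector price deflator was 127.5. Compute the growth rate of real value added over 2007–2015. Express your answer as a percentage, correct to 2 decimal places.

47.43%

Deflate each year: 2007 → 680.73/1.205 = 564.92; 2015 → 1061.91/1.275 = 832.87.
So real value added changed by 832.87/564.92 − 1 = 0.4743, i.e. 47.43%.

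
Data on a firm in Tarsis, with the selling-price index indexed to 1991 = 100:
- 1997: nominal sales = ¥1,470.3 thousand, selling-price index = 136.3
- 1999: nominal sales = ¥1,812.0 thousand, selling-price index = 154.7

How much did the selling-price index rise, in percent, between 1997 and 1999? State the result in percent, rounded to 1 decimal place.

Price-level change = 154.7 / 136.3 − 1 = 0.1350.

13.5%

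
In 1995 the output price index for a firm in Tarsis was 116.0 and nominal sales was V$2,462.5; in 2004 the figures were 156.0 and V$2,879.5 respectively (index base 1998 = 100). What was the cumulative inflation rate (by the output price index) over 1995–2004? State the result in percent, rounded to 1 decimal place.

Price-level change = 156.0 / 116.0 − 1 = 0.3448.

34.5%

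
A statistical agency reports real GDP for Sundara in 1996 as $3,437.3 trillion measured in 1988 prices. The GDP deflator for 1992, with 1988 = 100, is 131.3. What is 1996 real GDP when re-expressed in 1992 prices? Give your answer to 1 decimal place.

Real GDP in 1992 prices = Real GDP in 1988 prices × (P_1992/P_1988) = 3437.3 × 1.313 = 4513.17.

$4,513.2 trillion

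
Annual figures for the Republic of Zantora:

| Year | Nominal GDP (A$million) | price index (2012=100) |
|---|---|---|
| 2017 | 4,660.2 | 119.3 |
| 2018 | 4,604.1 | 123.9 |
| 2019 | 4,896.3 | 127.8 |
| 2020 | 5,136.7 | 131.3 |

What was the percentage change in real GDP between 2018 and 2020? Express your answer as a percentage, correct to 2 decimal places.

5.28%

Real GDP 2018 = 4604.1/1.239 = 3715.98.
Real GDP 2020 = 5136.7/1.313 = 3912.19.
Change = 3912.19/3715.98 − 1 = 0.0528.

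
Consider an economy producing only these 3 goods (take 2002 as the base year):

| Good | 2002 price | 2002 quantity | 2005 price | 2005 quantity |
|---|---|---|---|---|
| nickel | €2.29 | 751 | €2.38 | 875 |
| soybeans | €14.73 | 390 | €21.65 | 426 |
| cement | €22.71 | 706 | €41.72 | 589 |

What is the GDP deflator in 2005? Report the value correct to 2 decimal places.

Nominal GDP 2005 = 2.38·875 + 21.65·426 + 41.72·589 = 35878.48.
Real GDP 2005 (at 2002 prices) = 2.29·875 + 14.73·426 + 22.71·589 = 21654.92.
Deflator = Nominal/Real × 100 = 35878.48/21654.92 × 100 = 165.683.

165.68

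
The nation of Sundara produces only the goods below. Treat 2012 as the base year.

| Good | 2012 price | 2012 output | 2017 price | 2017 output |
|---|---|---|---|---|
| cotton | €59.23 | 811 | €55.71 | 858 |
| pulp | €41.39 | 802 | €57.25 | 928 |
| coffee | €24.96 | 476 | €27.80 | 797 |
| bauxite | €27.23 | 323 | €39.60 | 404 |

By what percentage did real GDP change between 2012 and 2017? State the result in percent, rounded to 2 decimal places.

17.88%

Real GDP 2012 = Nominal GDP 2012 = 59.23·811 + 41.39·802 + 24.96·476 + 27.23·323 = 101906.56.
Real GDP 2017 (at 2012 prices) = 59.23·858 + 41.39·928 + 24.96·797 + 27.23·404 = 120123.30.
Real growth = 120123.30/101906.56 − 1 = 0.1788.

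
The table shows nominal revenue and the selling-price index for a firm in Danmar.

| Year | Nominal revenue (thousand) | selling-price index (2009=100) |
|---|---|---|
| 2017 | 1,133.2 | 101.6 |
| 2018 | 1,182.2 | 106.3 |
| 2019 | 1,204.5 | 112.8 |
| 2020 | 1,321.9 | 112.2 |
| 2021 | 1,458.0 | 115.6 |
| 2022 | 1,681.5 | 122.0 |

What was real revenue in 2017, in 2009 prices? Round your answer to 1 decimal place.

Real revenue 2017 = 1133.2 / 1.016 = 1115.35.

1,115.4 thousand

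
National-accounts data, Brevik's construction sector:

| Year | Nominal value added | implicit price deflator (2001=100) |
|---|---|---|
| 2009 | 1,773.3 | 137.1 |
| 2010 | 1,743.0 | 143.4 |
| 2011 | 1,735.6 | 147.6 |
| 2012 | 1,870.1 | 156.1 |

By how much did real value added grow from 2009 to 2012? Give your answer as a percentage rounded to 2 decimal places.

-7.38%

Real value added 2009 = 1773.3/1.371 = 1293.44.
Real value added 2012 = 1870.1/1.561 = 1198.01.
Change = 1198.01/1293.44 − 1 = -0.0738.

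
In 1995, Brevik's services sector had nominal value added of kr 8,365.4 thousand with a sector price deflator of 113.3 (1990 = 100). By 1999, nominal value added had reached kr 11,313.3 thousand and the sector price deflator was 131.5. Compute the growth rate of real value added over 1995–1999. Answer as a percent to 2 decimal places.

16.52%

Real value added 1995 = 8365.4 / 1.133 = 7383.41.
Real value added 1999 = 11313.3 / 1.315 = 8603.27.
Real growth = 8603.27 / 7383.41 − 1 = 0.1652.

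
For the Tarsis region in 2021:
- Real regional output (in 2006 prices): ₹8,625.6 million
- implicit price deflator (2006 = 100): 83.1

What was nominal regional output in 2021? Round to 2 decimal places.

₹7,167.87 million

Nominal regional output = Real × (implicit price deflator/100) = 8625.6 × 0.831 = 7167.87.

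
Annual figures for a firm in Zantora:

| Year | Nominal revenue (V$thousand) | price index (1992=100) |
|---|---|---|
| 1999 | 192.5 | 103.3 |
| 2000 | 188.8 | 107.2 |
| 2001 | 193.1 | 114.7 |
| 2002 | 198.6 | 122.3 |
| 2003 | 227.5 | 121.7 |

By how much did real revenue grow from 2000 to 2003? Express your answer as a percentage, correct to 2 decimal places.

6.14%

Real revenue 2000 = 188.8/1.072 = 176.12.
Real revenue 2003 = 227.5/1.217 = 186.94.
Change = 186.94/176.12 − 1 = 0.0614.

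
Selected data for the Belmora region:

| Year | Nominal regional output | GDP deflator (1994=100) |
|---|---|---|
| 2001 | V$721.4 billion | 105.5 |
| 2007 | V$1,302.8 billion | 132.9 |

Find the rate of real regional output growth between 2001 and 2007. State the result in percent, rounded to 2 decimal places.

Real regional output 2001 = 721.4 / 1.055 = 683.79.
Real regional output 2007 = 1302.8 / 1.329 = 980.29.
Real growth = 980.29 / 683.79 − 1 = 0.4336.

43.36%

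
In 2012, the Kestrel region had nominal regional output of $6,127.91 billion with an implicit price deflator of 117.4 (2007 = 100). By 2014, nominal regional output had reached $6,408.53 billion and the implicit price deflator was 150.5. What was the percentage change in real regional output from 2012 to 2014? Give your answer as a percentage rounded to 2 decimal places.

-18.42%

Deflate each year: 2012 → 6127.91/1.174 = 5219.68; 2014 → 6408.53/1.505 = 4258.16.
So real regional output changed by 4258.16/5219.68 − 1 = -0.1842, i.e. -18.42%.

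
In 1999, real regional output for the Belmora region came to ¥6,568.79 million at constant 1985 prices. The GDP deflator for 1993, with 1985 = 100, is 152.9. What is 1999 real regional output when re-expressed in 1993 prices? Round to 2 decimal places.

Real regional output in 1993 prices = Real regional output in 1985 prices × (P_1993/P_1985) = 6568.79 × 1.529 = 10043.68.

¥10,043.68 million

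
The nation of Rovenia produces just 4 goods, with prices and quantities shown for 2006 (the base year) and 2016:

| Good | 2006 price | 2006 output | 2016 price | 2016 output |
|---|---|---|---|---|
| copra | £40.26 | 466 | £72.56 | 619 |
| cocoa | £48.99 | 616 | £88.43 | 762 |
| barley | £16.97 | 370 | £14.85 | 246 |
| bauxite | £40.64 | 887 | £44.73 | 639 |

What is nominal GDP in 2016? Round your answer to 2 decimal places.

£144533.87

Nominal GDP 2016 = Σ (p_2016 × q_2016) = 72.56·619 + 88.43·762 + 14.85·246 + 44.73·639 = 144533.87.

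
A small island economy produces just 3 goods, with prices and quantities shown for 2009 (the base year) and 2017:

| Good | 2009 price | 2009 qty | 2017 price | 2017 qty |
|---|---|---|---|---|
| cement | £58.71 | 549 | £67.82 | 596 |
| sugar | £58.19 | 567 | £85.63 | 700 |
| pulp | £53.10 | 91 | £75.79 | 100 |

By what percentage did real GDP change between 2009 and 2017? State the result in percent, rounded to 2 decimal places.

15.67%

Real GDP 2009 = Nominal GDP 2009 = 58.71·549 + 58.19·567 + 53.10·91 = 70057.62.
Real GDP 2017 (at 2009 prices) = 58.71·596 + 58.19·700 + 53.10·100 = 81034.16.
Real growth = 81034.16/70057.62 − 1 = 0.1567.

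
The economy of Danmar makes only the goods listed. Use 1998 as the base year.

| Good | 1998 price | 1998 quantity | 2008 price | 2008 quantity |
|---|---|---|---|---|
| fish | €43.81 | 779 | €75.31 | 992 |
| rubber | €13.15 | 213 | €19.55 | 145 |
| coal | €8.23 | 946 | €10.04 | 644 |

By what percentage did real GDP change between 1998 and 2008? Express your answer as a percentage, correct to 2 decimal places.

13.31%

Real GDP 1998 = Nominal GDP 1998 = 43.81·779 + 13.15·213 + 8.23·946 = 44714.52.
Real GDP 2008 (at 1998 prices) = 43.81·992 + 13.15·145 + 8.23·644 = 50666.39.
Real growth = 50666.39/44714.52 − 1 = 0.1331.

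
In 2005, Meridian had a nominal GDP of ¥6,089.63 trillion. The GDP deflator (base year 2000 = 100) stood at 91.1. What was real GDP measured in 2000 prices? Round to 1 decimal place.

¥6,684.6 trillion

Real GDP = Nominal / (GDP deflator/100) = 6089.63 / 0.911 = 6684.56.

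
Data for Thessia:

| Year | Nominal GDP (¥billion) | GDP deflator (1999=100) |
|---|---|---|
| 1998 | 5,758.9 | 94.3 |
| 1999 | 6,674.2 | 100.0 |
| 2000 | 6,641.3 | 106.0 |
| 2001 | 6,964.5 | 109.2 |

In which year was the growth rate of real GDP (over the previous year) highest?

1999

1999: real = 6674.2/1.000 = 6674.20; growth vs 1998 (6107.00) = 9.29%.
2000: real = 6641.3/1.060 = 6265.38; growth vs 1999 (6674.20) = -6.13%.
2001: real = 6964.5/1.092 = 6377.75; growth vs 2000 (6265.38) = 1.79%.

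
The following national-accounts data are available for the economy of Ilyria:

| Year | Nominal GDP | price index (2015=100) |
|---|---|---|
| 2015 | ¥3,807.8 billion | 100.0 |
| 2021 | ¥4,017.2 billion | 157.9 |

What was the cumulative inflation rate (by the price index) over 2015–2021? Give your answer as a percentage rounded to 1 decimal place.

57.9%

Price-level change = 157.9 / 100.0 − 1 = 0.5790.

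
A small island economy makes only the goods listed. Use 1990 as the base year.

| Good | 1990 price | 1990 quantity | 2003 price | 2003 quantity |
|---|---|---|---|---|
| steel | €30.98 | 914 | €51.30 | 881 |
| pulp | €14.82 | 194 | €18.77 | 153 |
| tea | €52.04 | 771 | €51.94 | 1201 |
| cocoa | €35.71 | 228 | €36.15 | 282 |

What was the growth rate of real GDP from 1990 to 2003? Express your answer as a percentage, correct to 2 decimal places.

28.54%

Real GDP 1990 = Nominal GDP 1990 = 30.98·914 + 14.82·194 + 52.04·771 + 35.71·228 = 79455.52.
Real GDP 2003 (at 1990 prices) = 30.98·881 + 14.82·153 + 52.04·1201 + 35.71·282 = 102131.10.
Real growth = 102131.10/79455.52 − 1 = 0.2854.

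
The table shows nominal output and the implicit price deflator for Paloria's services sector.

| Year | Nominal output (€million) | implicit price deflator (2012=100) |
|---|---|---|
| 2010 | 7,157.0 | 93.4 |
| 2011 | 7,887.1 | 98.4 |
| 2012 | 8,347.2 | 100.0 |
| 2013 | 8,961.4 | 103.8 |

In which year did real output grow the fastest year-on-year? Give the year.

2011

2011: real = 7887.1/0.984 = 8015.35; growth vs 2010 (7662.74) = 4.60%.
2012: real = 8347.2/1.000 = 8347.20; growth vs 2011 (8015.35) = 4.14%.
2013: real = 8961.4/1.038 = 8633.33; growth vs 2012 (8347.20) = 3.43%.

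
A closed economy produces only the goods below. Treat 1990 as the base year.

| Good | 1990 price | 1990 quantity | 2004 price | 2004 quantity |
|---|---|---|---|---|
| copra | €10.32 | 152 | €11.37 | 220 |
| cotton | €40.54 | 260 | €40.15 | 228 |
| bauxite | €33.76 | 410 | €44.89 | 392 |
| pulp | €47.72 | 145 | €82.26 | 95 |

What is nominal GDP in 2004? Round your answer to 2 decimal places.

€37067.18

Nominal GDP 2004 = Σ (p_2004 × q_2004) = 11.37·220 + 40.15·228 + 44.89·392 + 82.26·95 = 37067.18.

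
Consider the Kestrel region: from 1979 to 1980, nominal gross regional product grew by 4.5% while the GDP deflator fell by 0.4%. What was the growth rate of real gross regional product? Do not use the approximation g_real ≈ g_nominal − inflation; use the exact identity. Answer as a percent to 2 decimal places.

4.92%

(1 + g_nom) = (1 + g_real)(1 + π), so g_real = 1.0450 / 0.9960 − 1 = 0.04920.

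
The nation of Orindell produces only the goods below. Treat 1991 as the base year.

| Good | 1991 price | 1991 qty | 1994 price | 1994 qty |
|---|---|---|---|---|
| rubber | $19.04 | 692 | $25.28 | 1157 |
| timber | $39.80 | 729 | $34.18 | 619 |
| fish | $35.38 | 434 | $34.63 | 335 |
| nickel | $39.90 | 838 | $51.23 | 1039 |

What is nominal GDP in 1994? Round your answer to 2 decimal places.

Nominal GDP 1994 = Σ (p_1994 × q_1994) = 25.28·1157 + 34.18·619 + 34.63·335 + 51.23·1039 = 115235.40.

$115235.40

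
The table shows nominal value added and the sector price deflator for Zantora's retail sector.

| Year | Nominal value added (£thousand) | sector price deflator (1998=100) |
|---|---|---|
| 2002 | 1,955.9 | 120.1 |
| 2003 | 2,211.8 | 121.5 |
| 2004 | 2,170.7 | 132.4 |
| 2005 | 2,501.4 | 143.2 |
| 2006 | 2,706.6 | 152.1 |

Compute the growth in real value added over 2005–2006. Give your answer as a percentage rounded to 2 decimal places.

1.87%

Real value added 2005 = 2501.4/1.432 = 1746.79.
Real value added 2006 = 2706.6/1.521 = 1779.49.
Change = 1779.49/1746.79 − 1 = 0.0187.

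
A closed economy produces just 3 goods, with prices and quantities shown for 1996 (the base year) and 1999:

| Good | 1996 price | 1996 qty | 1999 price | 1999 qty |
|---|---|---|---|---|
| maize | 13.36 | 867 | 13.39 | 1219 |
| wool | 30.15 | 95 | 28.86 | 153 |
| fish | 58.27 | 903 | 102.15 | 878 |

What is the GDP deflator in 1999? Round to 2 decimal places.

153.24

Nominal GDP 1999 = 13.39·1219 + 28.86·153 + 102.15·878 = 110425.69.
Real GDP 1999 (at 1996 prices) = 13.36·1219 + 30.15·153 + 58.27·878 = 72059.85.
Deflator = Nominal/Real × 100 = 110425.69/72059.85 × 100 = 153.242.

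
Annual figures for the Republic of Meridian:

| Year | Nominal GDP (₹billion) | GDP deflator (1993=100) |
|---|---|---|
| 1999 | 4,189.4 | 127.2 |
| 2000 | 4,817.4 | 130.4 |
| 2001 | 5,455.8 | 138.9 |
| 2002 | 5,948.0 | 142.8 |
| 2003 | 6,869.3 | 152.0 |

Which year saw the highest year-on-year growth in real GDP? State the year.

2000: real = 4817.4/1.304 = 3694.33; growth vs 1999 (3293.55) = 12.17%.
2001: real = 5455.8/1.389 = 3927.86; growth vs 2000 (3694.33) = 6.32%.
2002: real = 5948.0/1.428 = 4165.27; growth vs 2001 (3927.86) = 6.04%.
2003: real = 6869.3/1.520 = 4519.28; growth vs 2002 (4165.27) = 8.50%.

2000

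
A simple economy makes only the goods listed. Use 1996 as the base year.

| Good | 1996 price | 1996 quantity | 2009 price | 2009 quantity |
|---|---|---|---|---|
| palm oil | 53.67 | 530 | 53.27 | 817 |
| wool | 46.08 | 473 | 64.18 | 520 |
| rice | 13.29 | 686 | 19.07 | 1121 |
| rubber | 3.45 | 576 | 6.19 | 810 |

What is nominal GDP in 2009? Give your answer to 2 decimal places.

103286.56

Nominal GDP 2009 = Σ (p_2009 × q_2009) = 53.27·817 + 64.18·520 + 19.07·1121 + 6.19·810 = 103286.56.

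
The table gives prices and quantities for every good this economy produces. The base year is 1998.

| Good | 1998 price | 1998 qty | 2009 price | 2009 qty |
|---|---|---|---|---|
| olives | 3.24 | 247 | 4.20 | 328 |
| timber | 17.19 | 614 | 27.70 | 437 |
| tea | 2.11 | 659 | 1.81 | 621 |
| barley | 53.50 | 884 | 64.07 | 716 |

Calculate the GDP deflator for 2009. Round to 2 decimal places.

125.50

Nominal GDP 2009 = 4.20·328 + 27.70·437 + 1.81·621 + 64.07·716 = 60480.63.
Real GDP 2009 (at 1998 prices) = 3.24·328 + 17.19·437 + 2.11·621 + 53.50·716 = 48191.06.
Deflator = Nominal/Real × 100 = 60480.63/48191.06 × 100 = 125.502.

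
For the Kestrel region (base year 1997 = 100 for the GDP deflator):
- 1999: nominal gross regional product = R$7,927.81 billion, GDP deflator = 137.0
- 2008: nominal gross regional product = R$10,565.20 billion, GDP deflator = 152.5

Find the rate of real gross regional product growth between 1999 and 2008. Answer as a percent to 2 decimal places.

19.72%

Real gross regional product 1999 = 7927.81 / 1.370 = 5786.72.
Real gross regional product 2008 = 10565.20 / 1.525 = 6928.00.
Real growth = 6928.00 / 5786.72 − 1 = 0.1972.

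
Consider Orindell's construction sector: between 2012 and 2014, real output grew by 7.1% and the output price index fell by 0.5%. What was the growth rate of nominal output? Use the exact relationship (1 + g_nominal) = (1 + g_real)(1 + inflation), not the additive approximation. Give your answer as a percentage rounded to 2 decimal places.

(1 + g_nom) = (1 + g_real)(1 + π) = 1.0710 × 0.9950 = 1.06565.

6.56%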